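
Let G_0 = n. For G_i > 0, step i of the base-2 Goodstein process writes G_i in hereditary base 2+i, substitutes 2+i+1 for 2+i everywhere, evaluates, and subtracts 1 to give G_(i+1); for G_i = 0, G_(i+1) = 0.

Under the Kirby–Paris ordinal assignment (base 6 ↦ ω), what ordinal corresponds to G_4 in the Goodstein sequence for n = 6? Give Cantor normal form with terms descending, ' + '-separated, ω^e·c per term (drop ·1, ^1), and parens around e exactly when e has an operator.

i=0: 6 = 2^2 + 2 (b=2); 2→3: 3^3 + 3 = 30; 30−1 = 29
i=1: 29 = 3^3 + 2 (b=3); 3→4: 4^4 + 2 = 258; 258−1 = 257
i=2: 257 = 4^4 + 1 (b=4); 4→5: 5^5 + 1 = 3126; 3126−1 = 3125
i=3: 3125 = 5^5 (b=5); 5→6: 6^6 = 46656; 46656−1 = 46655
i=4: 46655 = 5·6^5 + 5·6^4 + 5·6^3 + 5·6^2 + 5·6 + 5 (b=6); 6→7: 5·7^5 + 5·7^4 + 5·7^3 + 5·7^2 + 5·7 + 5 = 98040; 98040−1 = 98039

ω^5·5 + ω^4·5 + ω^3·5 + ω^2·5 + ω·5 + 5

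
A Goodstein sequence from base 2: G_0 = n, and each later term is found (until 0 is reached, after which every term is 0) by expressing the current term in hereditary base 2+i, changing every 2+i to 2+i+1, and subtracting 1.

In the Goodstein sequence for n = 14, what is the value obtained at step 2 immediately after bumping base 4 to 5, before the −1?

18751

[0] 14 ≡ 2^(2 + 1) + 2^2 + 2 (base 2). Lift 3: 111. −1: 110.
[1] 110 ≡ 3^(3 + 1) + 3^3 + 2 (base 3). Lift 4: 1282. −1: 1281.
[2] 1281 ≡ 4^(4 + 1) + 4^4 + 1 (base 4). Lift 5: 18751. −1: 18750.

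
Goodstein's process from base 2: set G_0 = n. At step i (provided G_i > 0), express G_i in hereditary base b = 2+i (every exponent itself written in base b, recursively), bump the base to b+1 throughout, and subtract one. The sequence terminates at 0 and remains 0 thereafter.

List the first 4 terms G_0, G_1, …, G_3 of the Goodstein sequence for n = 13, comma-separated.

13, 108, 1279, 16092

base 2: 13 = 2^(2 + 1) + 2^2 + 1; at 3: 3^(3 + 1) + 3^3 + 1 = 109; next = 108
base 3: 108 = 3^(3 + 1) + 3^3; at 4: 4^(4 + 1) + 4^4 = 1280; next = 1279
base 4: 1279 = 4^(4 + 1) + 3·4^3 + 3·4^2 + 3·4 + 3; at 5: 5^(5 + 1) + 3·5^3 + 3·5^2 + 3·5 + 3 = 16093; next = 16092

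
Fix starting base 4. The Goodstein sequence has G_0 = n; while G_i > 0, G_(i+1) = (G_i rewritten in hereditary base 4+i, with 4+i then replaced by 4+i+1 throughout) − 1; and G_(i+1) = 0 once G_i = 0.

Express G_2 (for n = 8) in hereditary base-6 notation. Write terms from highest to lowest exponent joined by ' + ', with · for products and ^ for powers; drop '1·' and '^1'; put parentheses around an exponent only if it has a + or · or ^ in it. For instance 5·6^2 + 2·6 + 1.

6 + 3

(0) 8|_4 = 2·4 ↦ 2·5|_5 = 10 ⇒ 9
(1) 9|_5 = 5 + 4 ↦ 6 + 4|_6 = 10 ⇒ 9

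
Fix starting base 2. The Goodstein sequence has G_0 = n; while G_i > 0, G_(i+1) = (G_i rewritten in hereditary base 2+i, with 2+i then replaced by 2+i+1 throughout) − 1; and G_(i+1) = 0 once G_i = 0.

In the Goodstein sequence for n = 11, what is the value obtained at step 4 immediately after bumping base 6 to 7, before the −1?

G_0 = 11. HB_2(11) = 2^(2 + 1) + 2 + 1. Bump = 85. G_1 = 84.
G_1 = 84. HB_3(84) = 3^(3 + 1) + 3. Bump = 1028. G_2 = 1027.
G_2 = 1027. HB_4(1027) = 4^(4 + 1) + 3. Bump = 15628. G_3 = 15627.
G_3 = 15627. HB_5(15627) = 5^(5 + 1) + 2. Bump = 279938. G_4 = 279937.
G_4 = 279937. HB_6(279937) = 6^(6 + 1) + 1. Bump = 5764802. G_5 = 5764801.

5764802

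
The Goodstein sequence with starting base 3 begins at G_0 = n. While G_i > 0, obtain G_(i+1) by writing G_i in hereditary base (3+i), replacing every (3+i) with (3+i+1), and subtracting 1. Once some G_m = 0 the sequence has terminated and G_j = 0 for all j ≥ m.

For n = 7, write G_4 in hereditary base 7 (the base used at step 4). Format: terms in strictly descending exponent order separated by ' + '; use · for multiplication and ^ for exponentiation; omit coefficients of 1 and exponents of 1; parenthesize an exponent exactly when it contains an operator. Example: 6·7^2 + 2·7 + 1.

7 + 2

(0) 7|_3 = 2·3 + 1 ↦ 2·4 + 1|_4 = 9 ⇒ 8
(1) 8|_4 = 2·4 ↦ 2·5|_5 = 10 ⇒ 9
(2) 9|_5 = 5 + 4 ↦ 6 + 4|_6 = 10 ⇒ 9
(3) 9|_6 = 6 + 3 ↦ 7 + 3|_7 = 10 ⇒ 9
(4) 9|_7 = 7 + 2 ↦ 8 + 2|_8 = 10 ⇒ 9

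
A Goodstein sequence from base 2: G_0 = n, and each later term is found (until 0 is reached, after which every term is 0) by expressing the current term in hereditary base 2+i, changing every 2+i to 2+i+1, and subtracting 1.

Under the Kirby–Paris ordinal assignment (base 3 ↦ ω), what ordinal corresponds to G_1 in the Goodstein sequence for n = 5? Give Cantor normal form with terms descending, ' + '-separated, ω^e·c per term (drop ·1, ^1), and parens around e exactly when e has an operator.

(0) 5|_2 = 2^2 + 1 ↦ 3^3 + 1|_3 = 28 ⇒ 27
(1) 27|_3 = 3^3 ↦ 4^4|_4 = 256 ⇒ 255

ω^ω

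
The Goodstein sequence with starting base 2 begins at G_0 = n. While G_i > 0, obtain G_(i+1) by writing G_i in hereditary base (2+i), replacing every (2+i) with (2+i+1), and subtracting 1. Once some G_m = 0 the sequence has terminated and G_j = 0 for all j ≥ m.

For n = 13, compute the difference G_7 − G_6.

3352567376

(0) 13|_2 = 2^(2 + 1) + 2^2 + 1 ↦ 3^(3 + 1) + 3^3 + 1|_3 = 109 ⇒ 108
(1) 108|_3 = 3^(3 + 1) + 3^3 ↦ 4^(4 + 1) + 4^4|_4 = 1280 ⇒ 1279
(2) 1279|_4 = 4^(4 + 1) + 3·4^3 + 3·4^2 + 3·4 + 3 ↦ 5^(5 + 1) + 3·5^3 + 3·5^2 + 3·5 + 3|_5 = 16093 ⇒ 16092
(3) 16092|_5 = 5^(5 + 1) + 3·5^3 + 3·5^2 + 3·5 + 2 ↦ 6^(6 + 1) + 3·6^3 + 3·6^2 + 3·6 + 2|_6 = 280712 ⇒ 280711
(4) 280711|_6 = 6^(6 + 1) + 3·6^3 + 3·6^2 + 3·6 + 1 ↦ 7^(7 + 1) + 3·7^3 + 3·7^2 + 3·7 + 1|_7 = 5765999 ⇒ 5765998
(5) 5765998|_7 = 7^(7 + 1) + 3·7^3 + 3·7^2 + 3·7 ↦ 8^(8 + 1) + 3·8^3 + 3·8^2 + 3·8|_8 = 134219480 ⇒ 134219479
(6) 134219479|_8 = 8^(8 + 1) + 3·8^3 + 3·8^2 + 2·8 + 7 ↦ 9^(9 + 1) + 3·9^3 + 3·9^2 + 2·9 + 7|_9 = 3486786856 ⇒ 3486786855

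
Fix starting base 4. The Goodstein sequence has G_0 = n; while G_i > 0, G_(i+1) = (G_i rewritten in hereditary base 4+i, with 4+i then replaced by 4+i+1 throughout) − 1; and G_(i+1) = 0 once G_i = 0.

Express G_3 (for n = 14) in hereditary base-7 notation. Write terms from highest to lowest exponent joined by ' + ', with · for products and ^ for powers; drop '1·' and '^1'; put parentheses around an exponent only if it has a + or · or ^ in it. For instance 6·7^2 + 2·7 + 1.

base 4: 14 = 3·4 + 2; at 5: 3·5 + 2 = 17; next = 16
base 5: 16 = 3·5 + 1; at 6: 3·6 + 1 = 19; next = 18
base 6: 18 = 3·6; at 7: 3·7 = 21; next = 20
base 7: 20 = 2·7 + 6; at 8: 2·8 + 6 = 22; next = 21

2·7 + 6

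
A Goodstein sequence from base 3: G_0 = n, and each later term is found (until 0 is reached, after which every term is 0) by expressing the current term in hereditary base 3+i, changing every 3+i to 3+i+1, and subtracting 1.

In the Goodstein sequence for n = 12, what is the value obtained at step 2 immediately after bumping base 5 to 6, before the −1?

38

(0) 12|_3 = 3^2 + 3 ↦ 4^2 + 4|_4 = 20 ⇒ 19
(1) 19|_4 = 4^2 + 3 ↦ 5^2 + 3|_5 = 28 ⇒ 27
(2) 27|_5 = 5^2 + 2 ↦ 6^2 + 2|_6 = 38 ⇒ 37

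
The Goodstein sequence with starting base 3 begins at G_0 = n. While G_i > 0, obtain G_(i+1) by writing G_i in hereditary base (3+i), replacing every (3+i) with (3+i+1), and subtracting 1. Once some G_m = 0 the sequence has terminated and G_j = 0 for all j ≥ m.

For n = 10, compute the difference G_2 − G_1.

8

step 0: 10 = 3^2 + 1; sub 4 for 3: 4^2 + 1; = 17; G_1 = 17−1 = 16
step 1: 16 = 4^2; sub 5 for 4: 5^2; = 25; G_2 = 25−1 = 24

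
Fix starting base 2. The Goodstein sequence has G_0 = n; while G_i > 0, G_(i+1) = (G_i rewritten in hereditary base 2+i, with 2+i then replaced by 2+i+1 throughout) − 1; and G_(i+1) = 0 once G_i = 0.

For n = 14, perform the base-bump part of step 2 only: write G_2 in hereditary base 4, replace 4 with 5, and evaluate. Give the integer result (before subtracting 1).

[0] 14 ≡ 2^(2 + 1) + 2^2 + 2 (base 2). Lift 3: 111. −1: 110.
[1] 110 ≡ 3^(3 + 1) + 3^3 + 2 (base 3). Lift 4: 1282. −1: 1281.
[2] 1281 ≡ 4^(4 + 1) + 4^4 + 1 (base 4). Lift 5: 18751. −1: 18750.

18751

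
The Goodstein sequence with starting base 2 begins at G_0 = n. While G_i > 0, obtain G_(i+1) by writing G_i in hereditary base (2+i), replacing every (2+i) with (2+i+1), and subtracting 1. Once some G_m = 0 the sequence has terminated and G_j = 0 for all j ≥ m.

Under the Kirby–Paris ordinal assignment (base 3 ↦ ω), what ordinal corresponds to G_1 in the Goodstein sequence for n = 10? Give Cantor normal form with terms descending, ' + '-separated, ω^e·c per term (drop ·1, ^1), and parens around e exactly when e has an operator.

ω^(ω + 1) + 2

(0) 10|_2 = 2^(2 + 1) + 2 ↦ 3^(3 + 1) + 3|_3 = 84 ⇒ 83
(1) 83|_3 = 3^(3 + 1) + 2 ↦ 4^(4 + 1) + 2|_4 = 1026 ⇒ 1025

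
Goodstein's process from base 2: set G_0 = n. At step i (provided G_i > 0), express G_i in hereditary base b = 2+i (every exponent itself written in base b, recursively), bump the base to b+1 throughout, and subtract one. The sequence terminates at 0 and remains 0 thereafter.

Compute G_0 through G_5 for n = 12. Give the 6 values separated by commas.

12, 107, 1065, 15685, 280019, 5764910

base 2: 12 = 2^(2 + 1) + 2^2; at 3: 3^(3 + 1) + 3^3 = 108; next = 107
base 3: 107 = 3^(3 + 1) + 2·3^2 + 2·3 + 2; at 4: 4^(4 + 1) + 2·4^2 + 2·4 + 2 = 1066; next = 1065
base 4: 1065 = 4^(4 + 1) + 2·4^2 + 2·4 + 1; at 5: 5^(5 + 1) + 2·5^2 + 2·5 + 1 = 15686; next = 15685
base 5: 15685 = 5^(5 + 1) + 2·5^2 + 2·5; at 6: 6^(6 + 1) + 2·6^2 + 2·6 = 280020; next = 280019
base 6: 280019 = 6^(6 + 1) + 2·6^2 + 6 + 5; at 7: 7^(7 + 1) + 2·7^2 + 7 + 5 = 5764911; next = 5764910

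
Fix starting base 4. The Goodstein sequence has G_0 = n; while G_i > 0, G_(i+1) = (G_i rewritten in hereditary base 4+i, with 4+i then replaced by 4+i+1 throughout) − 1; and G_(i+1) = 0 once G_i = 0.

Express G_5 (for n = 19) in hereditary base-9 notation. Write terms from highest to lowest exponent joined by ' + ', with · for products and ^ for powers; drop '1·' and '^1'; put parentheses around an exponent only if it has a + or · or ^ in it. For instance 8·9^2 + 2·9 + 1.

7·9 + 6

(0) 19|_4 = 4^2 + 3 ↦ 5^2 + 3|_5 = 28 ⇒ 27
(1) 27|_5 = 5^2 + 2 ↦ 6^2 + 2|_6 = 38 ⇒ 37
(2) 37|_6 = 6^2 + 1 ↦ 7^2 + 1|_7 = 50 ⇒ 49
(3) 49|_7 = 7^2 ↦ 8^2|_8 = 64 ⇒ 63
(4) 63|_8 = 7·8 + 7 ↦ 7·9 + 7|_9 = 70 ⇒ 69
(5) 69|_9 = 7·9 + 6 ↦ 7·10 + 6|_10 = 76 ⇒ 75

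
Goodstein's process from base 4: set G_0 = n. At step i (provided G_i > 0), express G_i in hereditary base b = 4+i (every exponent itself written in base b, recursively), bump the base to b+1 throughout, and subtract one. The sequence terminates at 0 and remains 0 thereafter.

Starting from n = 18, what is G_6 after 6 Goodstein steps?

63

G_0 = 18. HB_4(18) = 4^2 + 2. Bump = 27. G_1 = 26.
G_1 = 26. HB_5(26) = 5^2 + 1. Bump = 37. G_2 = 36.
G_2 = 36. HB_6(36) = 6^2. Bump = 49. G_3 = 48.
G_3 = 48. HB_7(48) = 6·7 + 6. Bump = 54. G_4 = 53.
G_4 = 53. HB_8(53) = 6·8 + 5. Bump = 59. G_5 = 58.
G_5 = 58. HB_9(58) = 6·9 + 4. Bump = 64. G_6 = 63.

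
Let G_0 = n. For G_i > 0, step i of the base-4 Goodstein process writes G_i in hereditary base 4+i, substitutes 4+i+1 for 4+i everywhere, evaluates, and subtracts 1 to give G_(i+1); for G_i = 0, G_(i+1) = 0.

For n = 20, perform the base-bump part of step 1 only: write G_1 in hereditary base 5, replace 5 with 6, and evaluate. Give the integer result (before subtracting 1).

40

i=0: 20 = 4^2 + 4 (b=4); 4→5: 5^2 + 5 = 30; 30−1 = 29
i=1: 29 = 5^2 + 4 (b=5); 5→6: 6^2 + 4 = 40; 40−1 = 39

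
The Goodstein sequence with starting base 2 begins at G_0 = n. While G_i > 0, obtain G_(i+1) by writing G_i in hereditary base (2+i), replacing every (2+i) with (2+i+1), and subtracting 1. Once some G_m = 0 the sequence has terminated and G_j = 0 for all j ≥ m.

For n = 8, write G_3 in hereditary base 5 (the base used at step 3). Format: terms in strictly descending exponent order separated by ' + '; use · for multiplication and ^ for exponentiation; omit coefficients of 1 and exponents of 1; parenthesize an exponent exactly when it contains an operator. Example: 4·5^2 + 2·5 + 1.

2·5^5 + 2·5^2 + 2·5

(0) 8|_2 = 2^(2 + 1) ↦ 3^(3 + 1)|_3 = 81 ⇒ 80
(1) 80|_3 = 2·3^3 + 2·3^2 + 2·3 + 2 ↦ 2·4^4 + 2·4^2 + 2·4 + 2|_4 = 554 ⇒ 553
(2) 553|_4 = 2·4^4 + 2·4^2 + 2·4 + 1 ↦ 2·5^5 + 2·5^2 + 2·5 + 1|_5 = 6311 ⇒ 6310
(3) 6310|_5 = 2·5^5 + 2·5^2 + 2·5 ↦ 2·6^6 + 2·6^2 + 2·6|_6 = 93396 ⇒ 93395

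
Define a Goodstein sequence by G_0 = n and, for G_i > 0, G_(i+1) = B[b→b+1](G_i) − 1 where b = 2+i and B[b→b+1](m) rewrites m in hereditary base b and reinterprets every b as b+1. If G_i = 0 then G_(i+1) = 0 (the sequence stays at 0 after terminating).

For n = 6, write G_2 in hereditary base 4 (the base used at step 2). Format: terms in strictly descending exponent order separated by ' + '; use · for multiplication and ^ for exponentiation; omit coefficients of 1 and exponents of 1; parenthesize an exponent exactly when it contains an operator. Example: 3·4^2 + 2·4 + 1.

6 —HB2→ 2^2 + 2 —bump→ 3^3 + 3 = 30 —(−1)→ 29
29 —HB3→ 3^3 + 2 —bump→ 4^4 + 2 = 258 —(−1)→ 257
257 —HB4→ 4^4 + 1 —bump→ 5^5 + 1 = 3126 —(−1)→ 3125

4^4 + 1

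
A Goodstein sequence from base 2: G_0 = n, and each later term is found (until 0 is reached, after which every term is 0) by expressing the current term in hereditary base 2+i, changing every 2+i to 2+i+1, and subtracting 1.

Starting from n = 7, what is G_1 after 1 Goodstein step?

7 —HB2→ 2^2 + 2 + 1 —bump→ 3^3 + 3 + 1 = 31 —(−1)→ 30
30 —HB3→ 3^3 + 3 —bump→ 4^4 + 4 = 260 —(−1)→ 259

30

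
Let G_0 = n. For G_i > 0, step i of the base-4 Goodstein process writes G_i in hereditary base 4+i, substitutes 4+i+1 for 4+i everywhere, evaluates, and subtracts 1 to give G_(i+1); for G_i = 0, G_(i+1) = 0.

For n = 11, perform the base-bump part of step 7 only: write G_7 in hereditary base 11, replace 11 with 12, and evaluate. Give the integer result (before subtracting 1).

(0) 11|_4 = 2·4 + 3 ↦ 2·5 + 3|_5 = 13 ⇒ 12
(1) 12|_5 = 2·5 + 2 ↦ 2·6 + 2|_6 = 14 ⇒ 13
(2) 13|_6 = 2·6 + 1 ↦ 2·7 + 1|_7 = 15 ⇒ 14
(3) 14|_7 = 2·7 ↦ 2·8|_8 = 16 ⇒ 15
(4) 15|_8 = 8 + 7 ↦ 9 + 7|_9 = 16 ⇒ 15
(5) 15|_9 = 9 + 6 ↦ 10 + 6|_10 = 16 ⇒ 15
(6) 15|_10 = 10 + 5 ↦ 11 + 5|_11 = 16 ⇒ 15
(7) 15|_11 = 11 + 4 ↦ 12 + 4|_12 = 16 ⇒ 15

16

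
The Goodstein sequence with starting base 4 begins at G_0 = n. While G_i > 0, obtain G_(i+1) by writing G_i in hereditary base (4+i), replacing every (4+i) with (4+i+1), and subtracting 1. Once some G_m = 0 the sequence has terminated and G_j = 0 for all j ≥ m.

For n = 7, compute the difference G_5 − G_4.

-1

i=0: 7 = 4 + 3 (b=4); 4→5: 5 + 3 = 8; 8−1 = 7
i=1: 7 = 5 + 2 (b=5); 5→6: 6 + 2 = 8; 8−1 = 7
i=2: 7 = 6 + 1 (b=6); 6→7: 7 + 1 = 8; 8−1 = 7
i=3: 7 = 7 (b=7); 7→8: 8 = 8; 8−1 = 7
i=4: 7 = 7 (b=8); 8→9: 7 = 7; 7−1 = 6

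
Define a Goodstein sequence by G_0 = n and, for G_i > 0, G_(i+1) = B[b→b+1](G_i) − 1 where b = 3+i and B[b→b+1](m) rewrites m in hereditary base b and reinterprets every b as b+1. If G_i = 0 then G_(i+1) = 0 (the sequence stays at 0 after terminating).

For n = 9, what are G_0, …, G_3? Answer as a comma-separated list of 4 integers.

9, 15, 17, 19

9 —HB3→ 3^2 —bump→ 4^2 = 16 —(−1)→ 15
15 —HB4→ 3·4 + 3 —bump→ 3·5 + 3 = 18 —(−1)→ 17
17 —HB5→ 3·5 + 2 —bump→ 3·6 + 2 = 20 —(−1)→ 19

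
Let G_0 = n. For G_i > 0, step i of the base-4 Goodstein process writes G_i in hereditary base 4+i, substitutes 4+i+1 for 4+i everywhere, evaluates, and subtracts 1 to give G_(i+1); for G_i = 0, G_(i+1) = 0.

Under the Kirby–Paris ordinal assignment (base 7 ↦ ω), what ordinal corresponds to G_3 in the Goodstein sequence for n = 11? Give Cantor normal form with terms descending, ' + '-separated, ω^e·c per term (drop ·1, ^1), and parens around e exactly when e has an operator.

ω·2

i=0: 11 = 2·4 + 3 (b=4); 4→5: 2·5 + 3 = 13; 13−1 = 12
i=1: 12 = 2·5 + 2 (b=5); 5→6: 2·6 + 2 = 14; 14−1 = 13
i=2: 13 = 2·6 + 1 (b=6); 6→7: 2·7 + 1 = 15; 15−1 = 14
i=3: 14 = 2·7 (b=7); 7→8: 2·8 = 16; 16−1 = 15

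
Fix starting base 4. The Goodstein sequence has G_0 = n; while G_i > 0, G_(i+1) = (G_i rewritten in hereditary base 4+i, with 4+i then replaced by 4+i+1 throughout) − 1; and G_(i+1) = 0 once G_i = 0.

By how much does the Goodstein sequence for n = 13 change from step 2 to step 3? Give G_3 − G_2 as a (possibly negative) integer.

step 0: 13 = 3·4 + 1; sub 5 for 4: 3·5 + 1; = 16; G_1 = 16−1 = 15
step 1: 15 = 3·5; sub 6 for 5: 3·6; = 18; G_2 = 18−1 = 17
step 2: 17 = 2·6 + 5; sub 7 for 6: 2·7 + 5; = 19; G_3 = 19−1 = 18

1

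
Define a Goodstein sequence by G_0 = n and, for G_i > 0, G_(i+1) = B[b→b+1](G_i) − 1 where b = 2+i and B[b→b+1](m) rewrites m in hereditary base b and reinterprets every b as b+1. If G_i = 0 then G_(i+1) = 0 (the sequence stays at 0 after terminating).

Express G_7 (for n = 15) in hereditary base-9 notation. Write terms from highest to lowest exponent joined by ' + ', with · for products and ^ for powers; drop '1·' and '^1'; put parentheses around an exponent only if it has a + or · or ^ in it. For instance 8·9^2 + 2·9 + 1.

(0) 15|_2 = 2^(2 + 1) + 2^2 + 2 + 1 ↦ 3^(3 + 1) + 3^3 + 3 + 1|_3 = 112 ⇒ 111
(1) 111|_3 = 3^(3 + 1) + 3^3 + 3 ↦ 4^(4 + 1) + 4^4 + 4|_4 = 1284 ⇒ 1283
(2) 1283|_4 = 4^(4 + 1) + 4^4 + 3 ↦ 5^(5 + 1) + 5^5 + 3|_5 = 18753 ⇒ 18752
(3) 18752|_5 = 5^(5 + 1) + 5^5 + 2 ↦ 6^(6 + 1) + 6^6 + 2|_6 = 326594 ⇒ 326593
(4) 326593|_6 = 6^(6 + 1) + 6^6 + 1 ↦ 7^(7 + 1) + 7^7 + 1|_7 = 6588345 ⇒ 6588344
(5) 6588344|_7 = 7^(7 + 1) + 7^7 ↦ 8^(8 + 1) + 8^8|_8 = 150994944 ⇒ 150994943
(6) 150994943|_8 = 8^(8 + 1) + 7·8^7 + 7·8^6 + 7·8^5 + 7·8^4 + 7·8^3 + 7·8^2 + 7·8 + 7 ↦ 9^(9 + 1) + 7·9^7 + 7·9^6 + 7·9^5 + 7·9^4 + 7·9^3 + 7·9^2 + 7·9 + 7|_9 = 3524450281 ⇒ 3524450280
(7) 3524450280|_9 = 9^(9 + 1) + 7·9^7 + 7·9^6 + 7·9^5 + 7·9^4 + 7·9^3 + 7·9^2 + 7·9 + 6 ↦ 10^(10 + 1) + 7·10^7 + 7·10^6 + 7·10^5 + 7·10^4 + 7·10^3 + 7·10^2 + 7·10 + 6|_10 = 100077777776 ⇒ 100077777775

9^(9 + 1) + 7·9^7 + 7·9^6 + 7·9^5 + 7·9^4 + 7·9^3 + 7·9^2 + 7·9 + 6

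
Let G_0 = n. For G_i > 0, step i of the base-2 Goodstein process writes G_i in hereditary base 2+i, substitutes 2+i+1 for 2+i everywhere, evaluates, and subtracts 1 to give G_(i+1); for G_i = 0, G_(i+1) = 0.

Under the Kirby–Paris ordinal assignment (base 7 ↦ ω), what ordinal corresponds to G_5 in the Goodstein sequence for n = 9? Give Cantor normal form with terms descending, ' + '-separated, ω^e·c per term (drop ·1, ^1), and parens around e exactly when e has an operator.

ω^ω·3 + ω^3·3 + ω^2·3 + ω·3

9 —HB2→ 2^(2 + 1) + 1 —bump→ 3^(3 + 1) + 1 = 82 —(−1)→ 81
81 —HB3→ 3^(3 + 1) —bump→ 4^(4 + 1) = 1024 —(−1)→ 1023
1023 —HB4→ 3·4^4 + 3·4^3 + 3·4^2 + 3·4 + 3 —bump→ 3·5^5 + 3·5^3 + 3·5^2 + 3·5 + 3 = 9843 —(−1)→ 9842
9842 —HB5→ 3·5^5 + 3·5^3 + 3·5^2 + 3·5 + 2 —bump→ 3·6^6 + 3·6^3 + 3·6^2 + 3·6 + 2 = 140744 —(−1)→ 140743
140743 —HB6→ 3·6^6 + 3·6^3 + 3·6^2 + 3·6 + 1 —bump→ 3·7^7 + 3·7^3 + 3·7^2 + 3·7 + 1 = 2471827 —(−1)→ 2471826
2471826 —HB7→ 3·7^7 + 3·7^3 + 3·7^2 + 3·7 —bump→ 3·8^8 + 3·8^3 + 3·8^2 + 3·8 = 50333400 —(−1)→ 50333399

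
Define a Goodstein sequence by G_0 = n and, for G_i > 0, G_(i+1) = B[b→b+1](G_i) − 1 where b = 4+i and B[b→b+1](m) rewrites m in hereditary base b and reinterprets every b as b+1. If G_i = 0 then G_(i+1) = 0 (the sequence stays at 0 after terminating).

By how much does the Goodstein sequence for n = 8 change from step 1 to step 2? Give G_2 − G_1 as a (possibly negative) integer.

base 4: 8 = 2·4; at 5: 2·5 = 10; next = 9
base 5: 9 = 5 + 4; at 6: 6 + 4 = 10; next = 9

0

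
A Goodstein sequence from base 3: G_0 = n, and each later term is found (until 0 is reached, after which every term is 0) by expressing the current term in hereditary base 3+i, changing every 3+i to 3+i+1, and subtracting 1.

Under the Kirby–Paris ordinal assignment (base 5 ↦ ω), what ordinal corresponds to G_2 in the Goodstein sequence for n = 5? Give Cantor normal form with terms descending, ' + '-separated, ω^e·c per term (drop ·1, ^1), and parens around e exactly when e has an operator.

ω

5 —HB3→ 3 + 2 —bump→ 4 + 2 = 6 —(−1)→ 5
5 —HB4→ 4 + 1 —bump→ 5 + 1 = 6 —(−1)→ 5
5 —HB5→ 5 —bump→ 6 = 6 —(−1)→ 5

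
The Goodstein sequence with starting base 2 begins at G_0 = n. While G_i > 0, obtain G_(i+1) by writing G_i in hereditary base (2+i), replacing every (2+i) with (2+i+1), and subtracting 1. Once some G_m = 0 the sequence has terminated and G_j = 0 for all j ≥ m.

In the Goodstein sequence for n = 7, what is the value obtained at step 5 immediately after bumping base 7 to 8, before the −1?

16777216

i=0: 7 = 2^2 + 2 + 1 (b=2); 2→3: 3^3 + 3 + 1 = 31; 31−1 = 30
i=1: 30 = 3^3 + 3 (b=3); 3→4: 4^4 + 4 = 260; 260−1 = 259
i=2: 259 = 4^4 + 3 (b=4); 4→5: 5^5 + 3 = 3128; 3128−1 = 3127
i=3: 3127 = 5^5 + 2 (b=5); 5→6: 6^6 + 2 = 46658; 46658−1 = 46657
i=4: 46657 = 6^6 + 1 (b=6); 6→7: 7^7 + 1 = 823544; 823544−1 = 823543
i=5: 823543 = 7^7 (b=7); 7→8: 8^8 = 16777216; 16777216−1 = 16777215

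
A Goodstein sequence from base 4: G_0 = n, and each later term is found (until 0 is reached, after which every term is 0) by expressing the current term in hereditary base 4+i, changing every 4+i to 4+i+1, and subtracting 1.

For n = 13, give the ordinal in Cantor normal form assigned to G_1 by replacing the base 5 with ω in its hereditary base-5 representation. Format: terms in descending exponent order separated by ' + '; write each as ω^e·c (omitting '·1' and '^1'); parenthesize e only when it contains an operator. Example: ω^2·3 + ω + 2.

ω·3

step 0: 13 = 3·4 + 1; sub 5 for 4: 3·5 + 1; = 16; G_1 = 16−1 = 15
step 1: 15 = 3·5; sub 6 for 5: 3·6; = 18; G_2 = 18−1 = 17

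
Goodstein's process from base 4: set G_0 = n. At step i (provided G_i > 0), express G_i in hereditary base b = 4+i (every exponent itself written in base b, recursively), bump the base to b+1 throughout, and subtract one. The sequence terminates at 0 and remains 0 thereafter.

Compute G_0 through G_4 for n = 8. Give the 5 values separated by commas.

8, 9, 9, 9, 9

G_0=8  [base 4] 2·4  →[4↦5]→  2·5 = 10  −1 ⇒ G_1=9
G_1=9  [base 5] 5 + 4  →[5↦6]→  6 + 4 = 10  −1 ⇒ G_2=9
G_2=9  [base 6] 6 + 3  →[6↦7]→  7 + 3 = 10  −1 ⇒ G_3=9
G_3=9  [base 7] 7 + 2  →[7↦8]→  8 + 2 = 10  −1 ⇒ G_4=9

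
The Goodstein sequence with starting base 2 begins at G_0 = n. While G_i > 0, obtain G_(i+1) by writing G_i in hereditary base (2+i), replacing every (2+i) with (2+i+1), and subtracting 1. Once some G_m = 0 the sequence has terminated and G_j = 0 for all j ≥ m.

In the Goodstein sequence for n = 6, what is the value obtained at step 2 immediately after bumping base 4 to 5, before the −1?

step 0: 6 = 2^2 + 2; sub 3 for 2: 3^3 + 3; = 30; G_1 = 30−1 = 29
step 1: 29 = 3^3 + 2; sub 4 for 3: 4^4 + 2; = 258; G_2 = 258−1 = 257

3126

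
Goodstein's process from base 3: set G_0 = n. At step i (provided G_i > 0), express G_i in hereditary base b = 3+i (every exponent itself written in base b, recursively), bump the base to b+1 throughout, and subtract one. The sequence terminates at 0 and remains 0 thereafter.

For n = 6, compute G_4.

7

G_0 = 6. HB_3(6) = 2·3. Bump = 8. G_1 = 7.
G_1 = 7. HB_4(7) = 4 + 3. Bump = 8. G_2 = 7.
G_2 = 7. HB_5(7) = 5 + 2. Bump = 8. G_3 = 7.
G_3 = 7. HB_6(7) = 6 + 1. Bump = 8. G_4 = 7.
G_4 = 7. HB_7(7) = 7. Bump = 8. G_5 = 7.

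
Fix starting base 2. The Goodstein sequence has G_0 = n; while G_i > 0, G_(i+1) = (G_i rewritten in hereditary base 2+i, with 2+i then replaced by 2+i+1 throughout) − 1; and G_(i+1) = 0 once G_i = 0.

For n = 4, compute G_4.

83

step 0: 4 = 2^2; sub 3 for 2: 3^3; = 27; G_1 = 27−1 = 26
step 1: 26 = 2·3^2 + 2·3 + 2; sub 4 for 3: 2·4^2 + 2·4 + 2; = 42; G_2 = 42−1 = 41
step 2: 41 = 2·4^2 + 2·4 + 1; sub 5 for 4: 2·5^2 + 2·5 + 1; = 61; G_3 = 61−1 = 60
step 3: 60 = 2·5^2 + 2·5; sub 6 for 5: 2·6^2 + 2·6; = 84; G_4 = 84−1 = 83
step 4: 83 = 2·6^2 + 6 + 5; sub 7 for 6: 2·7^2 + 7 + 5; = 110; G_5 = 110−1 = 109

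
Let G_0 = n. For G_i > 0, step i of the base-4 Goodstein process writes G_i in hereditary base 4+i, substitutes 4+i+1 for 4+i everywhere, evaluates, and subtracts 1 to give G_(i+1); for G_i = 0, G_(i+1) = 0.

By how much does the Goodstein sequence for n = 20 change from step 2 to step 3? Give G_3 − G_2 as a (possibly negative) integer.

i=0: 20 = 4^2 + 4 (b=4); 4→5: 5^2 + 5 = 30; 30−1 = 29
i=1: 29 = 5^2 + 4 (b=5); 5→6: 6^2 + 4 = 40; 40−1 = 39
i=2: 39 = 6^2 + 3 (b=6); 6→7: 7^2 + 3 = 52; 52−1 = 51

12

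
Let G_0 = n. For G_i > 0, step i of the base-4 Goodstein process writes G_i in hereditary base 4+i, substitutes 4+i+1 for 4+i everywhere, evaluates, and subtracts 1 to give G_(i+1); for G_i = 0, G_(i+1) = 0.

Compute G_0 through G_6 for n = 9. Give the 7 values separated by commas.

9, 10, 11, 11, 11, 11, 11

[0] 9 ≡ 2·4 + 1 (base 4). Lift 5: 11. −1: 10.
[1] 10 ≡ 2·5 (base 5). Lift 6: 12. −1: 11.
[2] 11 ≡ 6 + 5 (base 6). Lift 7: 12. −1: 11.
[3] 11 ≡ 7 + 4 (base 7). Lift 8: 12. −1: 11.
[4] 11 ≡ 8 + 3 (base 8). Lift 9: 12. −1: 11.
[5] 11 ≡ 9 + 2 (base 9). Lift 10: 12. −1: 11.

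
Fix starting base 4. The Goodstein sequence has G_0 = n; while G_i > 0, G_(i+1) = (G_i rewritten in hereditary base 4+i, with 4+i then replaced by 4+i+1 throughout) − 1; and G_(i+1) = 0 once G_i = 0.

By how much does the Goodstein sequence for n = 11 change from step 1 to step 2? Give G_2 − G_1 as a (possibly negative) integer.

11 —HB4→ 2·4 + 3 —bump→ 2·5 + 3 = 13 —(−1)→ 12
12 —HB5→ 2·5 + 2 —bump→ 2·6 + 2 = 14 —(−1)→ 13

1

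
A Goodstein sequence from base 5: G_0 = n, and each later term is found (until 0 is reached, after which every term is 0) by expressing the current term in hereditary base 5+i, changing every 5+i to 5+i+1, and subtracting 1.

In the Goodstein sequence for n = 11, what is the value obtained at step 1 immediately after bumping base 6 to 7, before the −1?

14

base 5: 11 = 2·5 + 1; at 6: 2·6 + 1 = 13; next = 12
base 6: 12 = 2·6; at 7: 2·7 = 14; next = 13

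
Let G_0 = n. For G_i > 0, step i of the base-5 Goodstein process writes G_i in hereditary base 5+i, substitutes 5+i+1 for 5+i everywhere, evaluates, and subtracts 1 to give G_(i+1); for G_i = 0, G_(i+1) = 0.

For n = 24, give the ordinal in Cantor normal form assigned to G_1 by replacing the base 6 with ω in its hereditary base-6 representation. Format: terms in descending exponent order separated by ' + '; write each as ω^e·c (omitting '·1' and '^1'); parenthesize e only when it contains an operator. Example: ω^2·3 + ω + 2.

G_0=24  [base 5] 4·5 + 4  →[5↦6]→  4·6 + 4 = 28  −1 ⇒ G_1=27
G_1=27  [base 6] 4·6 + 3  →[6↦7]→  4·7 + 3 = 31  −1 ⇒ G_2=30

ω·4 + 3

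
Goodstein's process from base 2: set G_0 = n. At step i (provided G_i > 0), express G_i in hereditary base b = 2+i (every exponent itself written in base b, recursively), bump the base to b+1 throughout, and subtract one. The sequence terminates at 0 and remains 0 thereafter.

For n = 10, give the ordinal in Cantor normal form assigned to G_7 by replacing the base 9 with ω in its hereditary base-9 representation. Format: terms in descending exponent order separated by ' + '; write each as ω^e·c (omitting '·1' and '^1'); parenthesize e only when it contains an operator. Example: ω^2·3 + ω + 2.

ω^ω·5 + ω^5·5 + ω^4·5 + ω^3·5 + ω^2·5 + ω·5 + 2

step 0: 10 = 2^(2 + 1) + 2; sub 3 for 2: 3^(3 + 1) + 3; = 84; G_1 = 84−1 = 83
step 1: 83 = 3^(3 + 1) + 2; sub 4 for 3: 4^(4 + 1) + 2; = 1026; G_2 = 1026−1 = 1025
step 2: 1025 = 4^(4 + 1) + 1; sub 5 for 4: 5^(5 + 1) + 1; = 15626; G_3 = 15626−1 = 15625
step 3: 15625 = 5^(5 + 1); sub 6 for 5: 6^(6 + 1); = 279936; G_4 = 279936−1 = 279935
step 4: 279935 = 5·6^6 + 5·6^5 + 5·6^4 + 5·6^3 + 5·6^2 + 5·6 + 5; sub 7 for 6: 5·7^7 + 5·7^5 + 5·7^4 + 5·7^3 + 5·7^2 + 5·7 + 5; = 4215755; G_5 = 4215755−1 = 4215754
step 5: 4215754 = 5·7^7 + 5·7^5 + 5·7^4 + 5·7^3 + 5·7^2 + 5·7 + 4; sub 8 for 7: 5·8^8 + 5·8^5 + 5·8^4 + 5·8^3 + 5·8^2 + 5·8 + 4; = 84073324; G_6 = 84073324−1 = 84073323
step 6: 84073323 = 5·8^8 + 5·8^5 + 5·8^4 + 5·8^3 + 5·8^2 + 5·8 + 3; sub 9 for 8: 5·9^9 + 5·9^5 + 5·9^4 + 5·9^3 + 5·9^2 + 5·9 + 3; = 1937434593; G_7 = 1937434593−1 = 1937434592
step 7: 1937434592 = 5·9^9 + 5·9^5 + 5·9^4 + 5·9^3 + 5·9^2 + 5·9 + 2; sub 10 for 9: 5·10^10 + 5·10^5 + 5·10^4 + 5·10^3 + 5·10^2 + 5·10 + 2; = 50000555552; G_8 = 50000555552−1 = 50000555551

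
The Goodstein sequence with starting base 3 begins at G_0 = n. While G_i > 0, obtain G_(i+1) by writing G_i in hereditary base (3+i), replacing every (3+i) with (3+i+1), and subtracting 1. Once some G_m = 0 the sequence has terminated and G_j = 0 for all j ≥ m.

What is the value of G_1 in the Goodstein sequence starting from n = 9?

15

step 0: 9 = 3^2; sub 4 for 3: 4^2; = 16; G_1 = 16−1 = 15
step 1: 15 = 3·4 + 3; sub 5 for 4: 3·5 + 3; = 18; G_2 = 18−1 = 17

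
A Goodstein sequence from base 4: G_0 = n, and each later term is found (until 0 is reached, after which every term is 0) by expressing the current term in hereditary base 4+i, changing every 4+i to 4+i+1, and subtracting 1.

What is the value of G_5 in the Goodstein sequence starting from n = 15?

24

G_0=15  [base 4] 3·4 + 3  →[4↦5]→  3·5 + 3 = 18  −1 ⇒ G_1=17
G_1=17  [base 5] 3·5 + 2  →[5↦6]→  3·6 + 2 = 20  −1 ⇒ G_2=19
G_2=19  [base 6] 3·6 + 1  →[6↦7]→  3·7 + 1 = 22  −1 ⇒ G_3=21
G_3=21  [base 7] 3·7  →[7↦8]→  3·8 = 24  −1 ⇒ G_4=23
G_4=23  [base 8] 2·8 + 7  →[8↦9]→  2·9 + 7 = 25  −1 ⇒ G_5=24
G_5=24  [base 9] 2·9 + 6  →[9↦10]→  2·10 + 6 = 26  −1 ⇒ G_6=25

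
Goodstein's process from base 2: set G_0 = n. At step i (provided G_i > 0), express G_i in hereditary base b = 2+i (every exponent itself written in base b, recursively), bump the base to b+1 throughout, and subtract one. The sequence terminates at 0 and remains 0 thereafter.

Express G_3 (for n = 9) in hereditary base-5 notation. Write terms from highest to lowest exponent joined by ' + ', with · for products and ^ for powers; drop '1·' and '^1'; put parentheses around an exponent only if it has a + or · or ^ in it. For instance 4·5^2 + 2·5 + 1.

base 2: 9 = 2^(2 + 1) + 1; at 3: 3^(3 + 1) + 1 = 82; next = 81
base 3: 81 = 3^(3 + 1); at 4: 4^(4 + 1) = 1024; next = 1023
base 4: 1023 = 3·4^4 + 3·4^3 + 3·4^2 + 3·4 + 3; at 5: 3·5^5 + 3·5^3 + 3·5^2 + 3·5 + 3 = 9843; next = 9842

3·5^5 + 3·5^3 + 3·5^2 + 3·5 + 2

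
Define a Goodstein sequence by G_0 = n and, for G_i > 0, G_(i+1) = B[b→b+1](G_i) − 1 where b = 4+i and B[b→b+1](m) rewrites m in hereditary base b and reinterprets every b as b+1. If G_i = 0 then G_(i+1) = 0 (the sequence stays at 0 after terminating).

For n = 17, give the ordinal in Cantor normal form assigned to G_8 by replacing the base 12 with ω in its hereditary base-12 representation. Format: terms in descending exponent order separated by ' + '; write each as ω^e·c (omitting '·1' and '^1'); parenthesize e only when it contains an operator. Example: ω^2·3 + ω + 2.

ω·4 + 11

step 0: 17 = 4^2 + 1; sub 5 for 4: 5^2 + 1; = 26; G_1 = 26−1 = 25
step 1: 25 = 5^2; sub 6 for 5: 6^2; = 36; G_2 = 36−1 = 35
step 2: 35 = 5·6 + 5; sub 7 for 6: 5·7 + 5; = 40; G_3 = 40−1 = 39
step 3: 39 = 5·7 + 4; sub 8 for 7: 5·8 + 4; = 44; G_4 = 44−1 = 43
step 4: 43 = 5·8 + 3; sub 9 for 8: 5·9 + 3; = 48; G_5 = 48−1 = 47
step 5: 47 = 5·9 + 2; sub 10 for 9: 5·10 + 2; = 52; G_6 = 52−1 = 51
step 6: 51 = 5·10 + 1; sub 11 for 10: 5·11 + 1; = 56; G_7 = 56−1 = 55
step 7: 55 = 5·11; sub 12 for 11: 5·12; = 60; G_8 = 60−1 = 59
step 8: 59 = 4·12 + 11; sub 13 for 12: 4·13 + 11; = 63; G_9 = 63−1 = 62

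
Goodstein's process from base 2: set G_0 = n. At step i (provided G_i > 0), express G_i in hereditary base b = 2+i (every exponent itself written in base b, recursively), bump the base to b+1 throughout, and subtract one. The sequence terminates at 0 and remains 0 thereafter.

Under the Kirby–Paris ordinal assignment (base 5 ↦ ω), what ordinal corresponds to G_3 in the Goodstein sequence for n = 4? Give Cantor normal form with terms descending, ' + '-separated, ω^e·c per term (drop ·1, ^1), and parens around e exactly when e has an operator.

(0) 4|_2 = 2^2 ↦ 3^3|_3 = 27 ⇒ 26
(1) 26|_3 = 2·3^2 + 2·3 + 2 ↦ 2·4^2 + 2·4 + 2|_4 = 42 ⇒ 41
(2) 41|_4 = 2·4^2 + 2·4 + 1 ↦ 2·5^2 + 2·5 + 1|_5 = 61 ⇒ 60
(3) 60|_5 = 2·5^2 + 2·5 ↦ 2·6^2 + 2·6|_6 = 84 ⇒ 83

ω^2·2 + ω·2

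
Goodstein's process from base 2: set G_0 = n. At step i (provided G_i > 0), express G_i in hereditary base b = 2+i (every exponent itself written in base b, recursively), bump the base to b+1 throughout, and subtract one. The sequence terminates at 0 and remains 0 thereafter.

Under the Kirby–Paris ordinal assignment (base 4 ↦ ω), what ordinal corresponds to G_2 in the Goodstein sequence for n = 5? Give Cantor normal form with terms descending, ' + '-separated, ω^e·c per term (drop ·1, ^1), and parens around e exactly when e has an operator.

G_0=5  [base 2] 2^2 + 1  →[2↦3]→  3^3 + 1 = 28  −1 ⇒ G_1=27
G_1=27  [base 3] 3^3  →[3↦4]→  4^4 = 256  −1 ⇒ G_2=255

ω^3·3 + ω^2·3 + ω·3 + 3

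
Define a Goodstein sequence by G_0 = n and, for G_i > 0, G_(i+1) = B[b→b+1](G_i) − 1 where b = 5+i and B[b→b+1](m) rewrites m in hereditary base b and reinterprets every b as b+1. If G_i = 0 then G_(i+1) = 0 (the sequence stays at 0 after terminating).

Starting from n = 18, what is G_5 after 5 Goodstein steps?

27

base 5: 18 = 3·5 + 3; at 6: 3·6 + 3 = 21; next = 20
base 6: 20 = 3·6 + 2; at 7: 3·7 + 2 = 23; next = 22
base 7: 22 = 3·7 + 1; at 8: 3·8 + 1 = 25; next = 24
base 8: 24 = 3·8; at 9: 3·9 = 27; next = 26
base 9: 26 = 2·9 + 8; at 10: 2·10 + 8 = 28; next = 27
base 10: 27 = 2·10 + 7; at 11: 2·11 + 7 = 29; next = 28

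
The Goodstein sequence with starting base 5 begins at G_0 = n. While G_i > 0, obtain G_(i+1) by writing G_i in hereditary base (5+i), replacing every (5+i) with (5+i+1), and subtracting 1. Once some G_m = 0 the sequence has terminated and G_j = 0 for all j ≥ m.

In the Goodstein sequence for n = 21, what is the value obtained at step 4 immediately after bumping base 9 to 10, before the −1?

34

(0) 21|_5 = 4·5 + 1 ↦ 4·6 + 1|_6 = 25 ⇒ 24
(1) 24|_6 = 4·6 ↦ 4·7|_7 = 28 ⇒ 27
(2) 27|_7 = 3·7 + 6 ↦ 3·8 + 6|_8 = 30 ⇒ 29
(3) 29|_8 = 3·8 + 5 ↦ 3·9 + 5|_9 = 32 ⇒ 31
(4) 31|_9 = 3·9 + 4 ↦ 3·10 + 4|_10 = 34 ⇒ 33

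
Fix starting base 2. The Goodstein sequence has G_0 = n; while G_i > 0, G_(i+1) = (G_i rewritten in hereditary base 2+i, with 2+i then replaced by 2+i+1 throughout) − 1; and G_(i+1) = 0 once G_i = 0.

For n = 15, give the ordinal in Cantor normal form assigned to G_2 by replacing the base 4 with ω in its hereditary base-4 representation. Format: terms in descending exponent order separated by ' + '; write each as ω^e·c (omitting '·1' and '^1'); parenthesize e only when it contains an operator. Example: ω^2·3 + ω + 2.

15 —HB2→ 2^(2 + 1) + 2^2 + 2 + 1 —bump→ 3^(3 + 1) + 3^3 + 3 + 1 = 112 —(−1)→ 111
111 —HB3→ 3^(3 + 1) + 3^3 + 3 —bump→ 4^(4 + 1) + 4^4 + 4 = 1284 —(−1)→ 1283
1283 —HB4→ 4^(4 + 1) + 4^4 + 3 —bump→ 5^(5 + 1) + 5^5 + 3 = 18753 —(−1)→ 18752

ω^(ω + 1) + ω^ω + 3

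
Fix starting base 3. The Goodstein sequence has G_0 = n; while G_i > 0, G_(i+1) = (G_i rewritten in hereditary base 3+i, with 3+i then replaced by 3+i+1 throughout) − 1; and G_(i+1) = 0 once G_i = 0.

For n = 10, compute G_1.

[0] 10 ≡ 3^2 + 1 (base 3). Lift 4: 17. −1: 16.
[1] 16 ≡ 4^2 (base 4). Lift 5: 25. −1: 24.

16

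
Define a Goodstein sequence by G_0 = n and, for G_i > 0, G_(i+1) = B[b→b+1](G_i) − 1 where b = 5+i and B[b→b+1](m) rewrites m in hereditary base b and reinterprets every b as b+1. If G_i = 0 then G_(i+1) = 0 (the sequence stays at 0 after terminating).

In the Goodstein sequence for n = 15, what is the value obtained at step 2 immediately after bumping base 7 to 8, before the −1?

15 —HB5→ 3·5 —bump→ 3·6 = 18 —(−1)→ 17
17 —HB6→ 2·6 + 5 —bump→ 2·7 + 5 = 19 —(−1)→ 18
18 —HB7→ 2·7 + 4 —bump→ 2·8 + 4 = 20 —(−1)→ 19

20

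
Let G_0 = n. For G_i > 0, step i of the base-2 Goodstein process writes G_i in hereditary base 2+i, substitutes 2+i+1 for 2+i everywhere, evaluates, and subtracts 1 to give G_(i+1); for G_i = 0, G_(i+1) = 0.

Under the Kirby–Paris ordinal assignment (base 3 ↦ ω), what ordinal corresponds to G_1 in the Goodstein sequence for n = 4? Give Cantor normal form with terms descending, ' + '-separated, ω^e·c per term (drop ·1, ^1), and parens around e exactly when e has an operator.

[0] 4 ≡ 2^2 (base 2). Lift 3: 27. −1: 26.
[1] 26 ≡ 2·3^2 + 2·3 + 2 (base 3). Lift 4: 42. −1: 41.

ω^2·2 + ω·2 + 2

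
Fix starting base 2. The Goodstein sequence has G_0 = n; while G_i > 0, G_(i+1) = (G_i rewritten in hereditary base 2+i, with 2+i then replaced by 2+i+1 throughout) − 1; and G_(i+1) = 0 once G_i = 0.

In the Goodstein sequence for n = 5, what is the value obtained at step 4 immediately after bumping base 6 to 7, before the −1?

1198

(0) 5|_2 = 2^2 + 1 ↦ 3^3 + 1|_3 = 28 ⇒ 27
(1) 27|_3 = 3^3 ↦ 4^4|_4 = 256 ⇒ 255
(2) 255|_4 = 3·4^3 + 3·4^2 + 3·4 + 3 ↦ 3·5^3 + 3·5^2 + 3·5 + 3|_5 = 468 ⇒ 467
(3) 467|_5 = 3·5^3 + 3·5^2 + 3·5 + 2 ↦ 3·6^3 + 3·6^2 + 3·6 + 2|_6 = 776 ⇒ 775
(4) 775|_6 = 3·6^3 + 3·6^2 + 3·6 + 1 ↦ 3·7^3 + 3·7^2 + 3·7 + 1|_7 = 1198 ⇒ 1197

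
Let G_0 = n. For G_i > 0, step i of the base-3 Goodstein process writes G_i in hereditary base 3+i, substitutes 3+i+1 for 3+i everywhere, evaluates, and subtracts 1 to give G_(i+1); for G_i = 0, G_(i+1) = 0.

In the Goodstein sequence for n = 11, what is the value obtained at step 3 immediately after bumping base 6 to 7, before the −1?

base 3: 11 = 3^2 + 2; at 4: 4^2 + 2 = 18; next = 17
base 4: 17 = 4^2 + 1; at 5: 5^2 + 1 = 26; next = 25
base 5: 25 = 5^2; at 6: 6^2 = 36; next = 35

40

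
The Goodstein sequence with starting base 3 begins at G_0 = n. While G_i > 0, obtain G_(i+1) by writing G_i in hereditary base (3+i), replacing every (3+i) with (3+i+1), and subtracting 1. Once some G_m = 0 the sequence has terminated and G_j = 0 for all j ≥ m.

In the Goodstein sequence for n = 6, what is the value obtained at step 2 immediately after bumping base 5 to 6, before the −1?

base 3: 6 = 2·3; at 4: 2·4 = 8; next = 7
base 4: 7 = 4 + 3; at 5: 5 + 3 = 8; next = 7
base 5: 7 = 5 + 2; at 6: 6 + 2 = 8; next = 7

8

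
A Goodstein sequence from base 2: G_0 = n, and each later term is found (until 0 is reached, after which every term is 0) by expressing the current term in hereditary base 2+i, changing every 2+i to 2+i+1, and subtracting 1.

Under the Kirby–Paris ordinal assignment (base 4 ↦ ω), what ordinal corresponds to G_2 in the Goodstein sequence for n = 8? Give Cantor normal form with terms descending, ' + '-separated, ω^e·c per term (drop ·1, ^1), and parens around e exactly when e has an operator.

ω^ω·2 + ω^2·2 + ω·2 + 1

G_0=8  [base 2] 2^(2 + 1)  →[2↦3]→  3^(3 + 1) = 81  −1 ⇒ G_1=80
G_1=80  [base 3] 2·3^3 + 2·3^2 + 2·3 + 2  →[3↦4]→  2·4^4 + 2·4^2 + 2·4 + 2 = 554  −1 ⇒ G_2=553
G_2=553  [base 4] 2·4^4 + 2·4^2 + 2·4 + 1  →[4↦5]→  2·5^5 + 2·5^2 + 2·5 + 1 = 6311  −1 ⇒ G_3=6310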